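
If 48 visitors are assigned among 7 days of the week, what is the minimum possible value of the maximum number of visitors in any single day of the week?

7

By pigeonhole, the 7 days of the week are the holes and the 48 visitors are the pigeons.
If every day of the week held at most 6 visitors, the total would be at most 7 × 6 = 42, which is less than 48.
So some day of the week holds at least ⌈48/7⌉ = 7 visitors.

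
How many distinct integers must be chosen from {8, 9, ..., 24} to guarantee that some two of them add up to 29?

Group the elements by complementary pair {x, 29−x}: {8,21}, {9,20}, {10,19}, …, giving 7 two-element pairs and 3 integers whose partner 29−x falls outside [8,24].
Treating each of those 10 groups as a pigeonhole, one can pick one integer per group — 10 integers — with no two summing to 29.
The 11th integer lands in an occupied pair, forcing a sum of 29.

11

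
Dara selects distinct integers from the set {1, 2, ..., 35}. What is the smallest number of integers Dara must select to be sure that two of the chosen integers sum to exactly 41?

21

Group the elements by complementary pair {x, 41−x}: {6,35}, {7,34}, {8,33}, …, giving 15 two-element pairs and 5 integers whose partner 41−x falls outside [1,35].
Treating each of those 20 groups as a pigeonhole, one can pick one integer per group — 20 integers — with no two summing to 41.
The 21st integer lands in an occupied pair, forcing a sum of 41.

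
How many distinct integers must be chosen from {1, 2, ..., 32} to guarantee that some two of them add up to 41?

Two chosen integers sum to 41 exactly when both halves of some pair {x, 41−x} with 9 ≤ x ≤ 41−x ≤ 32 are chosen — 12 such pairs.
The remaining 8 elements (those with no distinct partner in range) can never complete a 41-sum, so the worst case takes all of them and one from each pair: 8 + 12 = 20.
The 21st integer has to be the second member of some pair, so 20 + 1 = 21.

21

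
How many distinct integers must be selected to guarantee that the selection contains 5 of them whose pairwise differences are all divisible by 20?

Integers whose pairwise differences are multiples of 20 are exactly those sharing a remainder mod 20. By pigeonhole, the 20 residue classes mod 20 are the pigeonholes.
With 80 integers one could put 4 in each residue class and have no class reach 5.
The 81st integer pushes some class to 5, so 20·4 + 1 = 81.

81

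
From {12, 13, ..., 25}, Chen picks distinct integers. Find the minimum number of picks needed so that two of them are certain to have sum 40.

A set avoiding the sum 40 can contain at most one of each pair {x, 40−x}, plus the 4 elements whose complement lies outside the range or equal to its own complement.
The integers 12, …, 20 (9 of them) are such a set: any two sum to at least 12+13 = 25 and at most 19+20 = 39 < 40.
Any 10th integer completes one of the 5 pairs, so 10 choices force a sum of 40.

10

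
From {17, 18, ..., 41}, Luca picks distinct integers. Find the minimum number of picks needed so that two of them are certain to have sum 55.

A set avoiding the sum 55 can contain at most one of each pair {x, 55−x}, plus the 3 elements whose complement lies outside the range.
The integers 28, …, 41 (14 of them) are such a set: any two sum to at least 28+29 = 57 > 55.
Pigeonhole: any 15th integer completes one of the 11 pairs, so 15 choices force a sum of 55.

15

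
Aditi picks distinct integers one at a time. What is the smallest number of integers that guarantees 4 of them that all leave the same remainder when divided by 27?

82

By the pigeonhole principle, the 27 residue classes mod 27 are the pigeonholes.
With 81 integers one could put 3 in each residue class and have no class reach 4.
The 82nd integer pushes some class to 4, so 27·3 + 1 = 82.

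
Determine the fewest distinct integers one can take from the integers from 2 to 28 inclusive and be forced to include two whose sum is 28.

A set avoiding the sum 28 can contain at most one of each pair {x, 28−x}, plus the 3 elements whose complement lies outside the range or equal to its own complement.
The integers 14, …, 28 (15 of them) are such a set: any two sum to at least 14+15 = 29 > 28.
Pigeonhole: any 16th integer completes one of the 12 pairs, so 16 choices force a sum of 28.

16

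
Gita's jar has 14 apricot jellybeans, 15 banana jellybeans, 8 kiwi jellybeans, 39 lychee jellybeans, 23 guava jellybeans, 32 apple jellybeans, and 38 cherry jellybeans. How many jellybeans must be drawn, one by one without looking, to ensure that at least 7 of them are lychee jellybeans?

137

In the worst case for collecting lychee jellybeans, every non-lychee jellybean comes out first.
There are 14 + 15 + 8 + 23 + 32 + 38 = 130 non-lychee jellybeans altogether.
After those, each further jellybean must be lychee, so 130 + 7 = 137 draws guarantee 7 lychee jellybeans.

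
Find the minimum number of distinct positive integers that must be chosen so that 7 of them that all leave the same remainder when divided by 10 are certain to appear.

By the pigeonhole principle, the 10 residue classes mod 10 are the pigeonholes.
With 60 integers one could put 6 in each residue class and have no class reach 7.
The 61st integer pushes some class to 7, so 10·6 + 1 = 61.

61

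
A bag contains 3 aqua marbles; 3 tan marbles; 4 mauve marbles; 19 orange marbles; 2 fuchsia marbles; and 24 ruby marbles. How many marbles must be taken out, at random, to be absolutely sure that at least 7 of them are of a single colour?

An adversary could hand out at most 6 marbles per colour (4 colours run out sooner): 3 + 3 + 4 + 6 + 2 + 6 = 24 marbles and still no colour has 7.
By pigeonhole, one more marble lands in a colour already at 6, so 25 draws are enough and 24 are not.

25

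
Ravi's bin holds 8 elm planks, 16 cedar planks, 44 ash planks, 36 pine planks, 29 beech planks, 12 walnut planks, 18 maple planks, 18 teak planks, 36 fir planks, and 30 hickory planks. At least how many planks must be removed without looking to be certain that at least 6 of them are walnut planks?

241

In the worst case for collecting walnut planks, every non-walnut plank comes out first.
There are 8 + 16 + 44 + 36 + 29 + 18 + 18 + 36 + 30 = 235 non-walnut planks altogether.
After those, each further plank must be walnut, so 235 + 6 = 241 draws guarantee 6 walnut planks.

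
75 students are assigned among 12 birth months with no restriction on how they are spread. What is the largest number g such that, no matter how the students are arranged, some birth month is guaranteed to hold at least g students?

7

The 12 birth months are the holes and the 75 students are the pigeons.
If every birth month held at most 6 students, the total would be at most 12 × 6 = 72, which is less than 75.
So some birth month holds at least ⌈75/12⌉ = 7 students.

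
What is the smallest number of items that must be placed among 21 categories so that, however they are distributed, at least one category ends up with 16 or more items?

With 315 items one could put exactly 15 in each of the 21 categories, and no category would reach 16.
Pigeonhole: one more item must land in a category that already has 15, giving it 16.
So 21 × 15 + 1 = 316 items are required.

316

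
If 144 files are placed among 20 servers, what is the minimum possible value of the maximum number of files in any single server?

8

The 20 servers are the holes and the 144 files are the pigeons.
If every server held at most 7 files, the total would be at most 20 × 7 = 140, which is less than 144.
So some server holds at least ⌈144/20⌉ = 8 files.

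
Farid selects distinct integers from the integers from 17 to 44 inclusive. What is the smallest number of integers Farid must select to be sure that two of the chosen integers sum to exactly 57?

Two chosen integers sum to 57 exactly when both halves of some pair {x, 57−x} with 17 ≤ x ≤ 57−x ≤ 40 are chosen — 12 such pairs.
The remaining 4 elements (those with no distinct partner in range) can never complete a 57-sum, so the worst case takes all of them and one from each pair: 4 + 12 = 16.
The 17th integer has to be the second member of some pair, so 16 + 1 = 17.

17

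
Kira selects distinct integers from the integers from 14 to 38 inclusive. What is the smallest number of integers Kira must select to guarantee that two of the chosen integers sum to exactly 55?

15

Group the elements by complementary pair {x, 55−x}: {17,38}, {18,37}, {19,36}, …, giving 11 two-element pairs and 3 integers whose partner 55−x falls outside [14,38].
Pigeonhole: treating each of those 14 groups as a pigeonhole, one can pick one integer per group — 14 integers — with no two summing to 55.
The 15th integer lands in an occupied pair, forcing a sum of 55.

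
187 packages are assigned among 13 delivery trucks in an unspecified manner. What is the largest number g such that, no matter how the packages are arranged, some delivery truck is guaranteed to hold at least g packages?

Pigeonhole: the 13 delivery trucks are the holes and the 187 packages are the pigeons.
If every delivery truck held at most 14 packages, the total would be at most 13 × 14 = 182, which is less than 187.
So some delivery truck holds at least ⌈187/13⌉ = 15 packages.

15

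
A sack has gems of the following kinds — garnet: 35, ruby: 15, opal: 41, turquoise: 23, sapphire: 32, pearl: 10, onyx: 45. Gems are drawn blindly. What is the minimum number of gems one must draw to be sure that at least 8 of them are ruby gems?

194

In the worst case for collecting ruby gems, every non-ruby gem comes out first.
There are 35 + 41 + 23 + 32 + 10 + 45 = 186 non-ruby gems altogether.
After those, each further gem must be ruby, so 186 + 8 = 194 draws guarantee 8 ruby gems.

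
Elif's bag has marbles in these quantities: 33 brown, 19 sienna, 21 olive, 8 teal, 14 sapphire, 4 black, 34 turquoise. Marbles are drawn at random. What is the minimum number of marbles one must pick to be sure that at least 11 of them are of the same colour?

63

By the pigeonhole principle, the 7 colours are the holes; the marbles drawn are the pigeons.
To avoid 11 of any one colour, the worst case takes at most 10 of each colour, or every marble of a colour that has fewer than 10.
That gives 10 + 10 + 10 + 8 + 10 + 4 + 10 = 62 marbles with no colour reaching 11.
The next marble forces some colour to 11, so 62 + 1 = 63.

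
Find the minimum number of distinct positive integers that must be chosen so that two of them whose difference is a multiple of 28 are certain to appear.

29

Integers whose pairwise differences are multiples of 28 are exactly those sharing a remainder mod 28. By the pigeonhole principle, the 28 residue classes mod 28 are the pigeonholes.
With 28 integers one could put 1 in each residue class and have no class reach 2.
The 29th integer pushes some class to 2, so 28·1 + 1 = 29.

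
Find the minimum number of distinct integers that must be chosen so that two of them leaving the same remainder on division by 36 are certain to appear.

37

The 36 residue classes mod 36 are the pigeonholes.
With 36 integers one could put 1 in each residue class and have no class reach 2.
The 37th integer pushes some class to 2, so 36·1 + 1 = 37.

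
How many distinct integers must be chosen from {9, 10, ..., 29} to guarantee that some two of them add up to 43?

14

A set avoiding the sum 43 can contain at most one of each pair {x, 43−x}, plus the 5 elements whose complement lies outside the range.
The integers 9, …, 21 (13 of them) are such a set: any two sum to at least 9+10 = 19 and at most 20+21 = 41 < 43.
By pigeonhole, any 14th integer completes one of the 8 pairs, so 14 choices force a sum of 43.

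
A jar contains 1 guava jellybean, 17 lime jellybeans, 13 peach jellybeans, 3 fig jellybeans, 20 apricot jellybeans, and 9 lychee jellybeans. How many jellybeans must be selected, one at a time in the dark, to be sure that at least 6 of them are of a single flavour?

25

An adversary could hand out at most 5 jellybeans per flavour (guava, fig run out sooner): 1 + 5 + 5 + 3 + 5 + 5 = 24 jellybeans and still no flavour has 6.
Pigeonhole: one more jellybean lands in a flavour already at 5, so 25 draws are enough and 24 are not.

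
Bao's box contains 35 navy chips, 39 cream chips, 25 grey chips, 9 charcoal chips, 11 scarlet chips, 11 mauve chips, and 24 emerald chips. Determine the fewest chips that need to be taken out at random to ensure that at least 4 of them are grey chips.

133

In the worst case for collecting grey chips, every non-grey chip comes out first.
There are 35 + 39 + 9 + 11 + 11 + 24 = 129 non-grey chips altogether.
After those, each further chip must be grey, so 129 + 4 = 133 draws guarantee 4 grey chips.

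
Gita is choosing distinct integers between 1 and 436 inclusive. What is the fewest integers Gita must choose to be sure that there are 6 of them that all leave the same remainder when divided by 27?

By pigeonhole, the 27 residue classes mod 27 are the pigeonholes.
With 135 integers one could put 5 in each residue class and have no class reach 6.
The 136th integer pushes some class to 6, so 27·5 + 1 = 136.

136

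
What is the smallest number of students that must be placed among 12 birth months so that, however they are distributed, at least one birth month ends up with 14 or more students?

With 156 students one could put exactly 13 in each of the 12 birth months, and no birth month would reach 14.
One more student must land in a birth month that already has 13, giving it 14.
So 12 × 13 + 1 = 157 students are required.

157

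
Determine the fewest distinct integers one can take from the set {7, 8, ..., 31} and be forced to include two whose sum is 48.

Two chosen integers sum to 48 exactly when both halves of some pair {x, 48−x} with 17 ≤ x ≤ 48−x ≤ 31 are chosen — 7 such pairs.
The remaining 11 elements (those with no distinct partner in range) can never complete a 48-sum, so the worst case takes all of them and one from each pair: 11 + 7 = 18.
The 19th integer has to be the second member of some pair, so 18 + 1 = 19.

19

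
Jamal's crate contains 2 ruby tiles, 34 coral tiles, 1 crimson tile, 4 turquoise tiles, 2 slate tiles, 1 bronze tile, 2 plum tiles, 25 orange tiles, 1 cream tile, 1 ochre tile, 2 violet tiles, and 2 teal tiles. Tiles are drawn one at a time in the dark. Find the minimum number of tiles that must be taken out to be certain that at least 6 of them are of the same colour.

29

By pigeonhole, the 12 colours are the holes; the tiles drawn are the pigeons.
To avoid 6 of any one colour, the worst case takes at most 5 of each colour, or every tile of a colour that has fewer than 5.
That gives 2 + 5 + 1 + 4 + 2 + 1 + 2 + 5 + 1 + 1 + 2 + 2 = 28 tiles with no colour reaching 6.
The next tile forces some colour to 6, so 28 + 1 = 29.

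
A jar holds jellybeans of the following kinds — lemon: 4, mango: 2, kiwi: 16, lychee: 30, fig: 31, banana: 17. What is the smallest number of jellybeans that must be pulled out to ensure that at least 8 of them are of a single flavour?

35

By pigeonhole, put each drawn jellybean into a box by flavour. The largest draw with every box below 8 takes min(count, 7) from each flavour; flavours with fewer than 7 contribute all they have.
Σ min(cᵢ, 7) = 4 + 2 + 7 + 7 + 7 + 7 = 34.
Draw number 34 + 1 = 35 must push one box to 8.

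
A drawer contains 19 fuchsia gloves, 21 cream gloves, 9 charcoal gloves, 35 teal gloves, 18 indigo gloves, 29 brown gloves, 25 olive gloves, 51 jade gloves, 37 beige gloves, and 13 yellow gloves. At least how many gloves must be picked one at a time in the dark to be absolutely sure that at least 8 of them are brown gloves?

236

In the worst case for collecting brown gloves, every non-brown glove comes out first.
There are 19 + 21 + 9 + 35 + 18 + 25 + 51 + 37 + 13 = 228 non-brown gloves altogether.
After those, each further glove must be brown, so 228 + 8 = 236 draws guarantee 8 brown gloves.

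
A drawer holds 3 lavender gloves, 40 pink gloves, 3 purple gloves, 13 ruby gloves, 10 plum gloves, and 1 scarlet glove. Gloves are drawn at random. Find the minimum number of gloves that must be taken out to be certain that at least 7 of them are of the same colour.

26

By pigeonhole, put each drawn glove into a box by colour. The largest draw with every box below 7 takes min(count, 6) from each colour; colours with fewer than 6 contribute all they have.
Σ min(cᵢ, 6) = 3 + 6 + 3 + 6 + 6 + 1 = 25.
Draw number 25 + 1 = 26 must push one box to 7.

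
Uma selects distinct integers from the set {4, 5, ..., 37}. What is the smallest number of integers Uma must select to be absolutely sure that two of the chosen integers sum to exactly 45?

Two chosen integers sum to 45 exactly when both halves of some pair {x, 45−x} with 8 ≤ x ≤ 45−x ≤ 37 are chosen — 15 such pairs.
The remaining 4 elements (those with no distinct partner in range) can never complete a 45-sum, so the worst case takes all of them and one from each pair: 4 + 15 = 19.
By the pigeonhole principle, the 20th integer has to be the second member of some pair, so 19 + 1 = 20.

20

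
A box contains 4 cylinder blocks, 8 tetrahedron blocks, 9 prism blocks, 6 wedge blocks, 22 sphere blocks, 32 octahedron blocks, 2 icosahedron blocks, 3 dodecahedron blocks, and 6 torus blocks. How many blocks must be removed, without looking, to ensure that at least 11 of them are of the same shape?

The 9 shapes are the holes; the blocks drawn are the pigeons.
To avoid 11 of any one shape, the worst case takes at most 10 of each shape, or every block of a shape that has fewer than 10.
That gives 4 + 8 + 9 + 6 + 10 + 10 + 2 + 3 + 6 = 58 blocks with no shape reaching 11.
The next block forces some shape to 11, so 58 + 1 = 59.

59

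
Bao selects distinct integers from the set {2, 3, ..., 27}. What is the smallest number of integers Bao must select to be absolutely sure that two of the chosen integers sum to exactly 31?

Two chosen integers sum to 31 exactly when both halves of some pair {x, 31−x} with 4 ≤ x ≤ 31−x ≤ 27 are chosen — 12 such pairs.
The remaining 2 elements (those with no distinct partner in range) can never complete a 31-sum, so the worst case takes all of them and one from each pair: 2 + 12 = 14.
The 15th integer has to be the second member of some pair, so 14 + 1 = 15.

15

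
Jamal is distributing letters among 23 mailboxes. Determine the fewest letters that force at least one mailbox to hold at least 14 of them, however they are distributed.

With 299 letters one could put exactly 13 in each of the 23 mailboxes, and no mailbox would reach 14.
One more letter must land in a mailbox that already has 13, giving it 14.
So 23 × 13 + 1 = 300 letters are required.

300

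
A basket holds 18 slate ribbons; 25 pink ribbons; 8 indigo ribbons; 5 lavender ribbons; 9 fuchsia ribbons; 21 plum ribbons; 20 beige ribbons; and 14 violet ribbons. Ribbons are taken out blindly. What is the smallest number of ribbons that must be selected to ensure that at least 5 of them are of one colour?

By the pigeonhole principle, the 8 colours are the holes; the ribbons drawn are the pigeons.
To avoid 5 of any one colour, the worst case takes at most 4 of each colour.
That gives 4 + 4 + 4 + 4 + 4 + 4 + 4 + 4 = 32 ribbons with no colour reaching 5.
The next ribbon forces some colour to 5, so 32 + 1 = 33.

33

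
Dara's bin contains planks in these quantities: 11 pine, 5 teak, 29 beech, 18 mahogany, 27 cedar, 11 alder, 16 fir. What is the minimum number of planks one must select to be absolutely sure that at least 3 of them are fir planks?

104

In the worst case for collecting fir planks, every non-fir plank comes out first.
There are 11 + 5 + 29 + 18 + 27 + 11 = 101 non-fir planks altogether.
After those, each further plank must be fir, so 101 + 3 = 104 draws guarantee 3 fir planks.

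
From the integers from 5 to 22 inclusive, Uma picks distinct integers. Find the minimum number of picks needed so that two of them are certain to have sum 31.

12

Group the elements by complementary pair {x, 31−x}: {9,22}, {10,21}, {11,20}, …, giving 7 two-element pairs and 4 integers whose partner 31−x falls outside [5,22].
By pigeonhole, treating each of those 11 groups as a pigeonhole, one can pick one integer per group — 11 integers — with no two summing to 31.
The 12th integer lands in an occupied pair, forcing a sum of 31.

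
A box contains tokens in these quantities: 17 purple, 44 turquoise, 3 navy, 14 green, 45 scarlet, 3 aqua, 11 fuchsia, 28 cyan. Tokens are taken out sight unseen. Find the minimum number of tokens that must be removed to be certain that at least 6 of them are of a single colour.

An adversary could hand out at most 5 tokens per colour (navy, aqua run out sooner): 5 + 5 + 3 + 5 + 5 + 3 + 5 + 5 = 36 tokens and still no colour has 6.
By pigeonhole, one more token lands in a colour already at 5, so 37 draws are enough and 36 are not.

37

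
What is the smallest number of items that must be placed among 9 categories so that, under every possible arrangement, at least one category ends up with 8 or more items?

With 63 items one could put exactly 7 in each of the 9 categories, and no category would reach 8.
By the pigeonhole principle, one more item must land in a category that already has 7, giving it 8.
So 9 × 7 + 1 = 64 items are required.

64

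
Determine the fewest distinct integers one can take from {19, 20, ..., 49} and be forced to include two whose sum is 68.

17

Two chosen integers sum to 68 exactly when both halves of some pair {x, 68−x} with 19 ≤ x ≤ 68−x ≤ 49 are chosen — 15 such pairs.
The remaining 1 element (those with no distinct partner in range) can never complete a 68-sum, so the worst case takes all of them and one from each pair: 1 + 15 = 16.
The 17th integer has to be the second member of some pair, so 16 + 1 = 17.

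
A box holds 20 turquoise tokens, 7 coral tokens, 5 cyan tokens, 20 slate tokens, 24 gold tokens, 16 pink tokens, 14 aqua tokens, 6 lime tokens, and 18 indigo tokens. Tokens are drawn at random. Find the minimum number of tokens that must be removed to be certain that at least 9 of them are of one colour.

Put each drawn token into a box by colour. The largest draw with every box below 9 takes min(count, 8) from each colour; colours with fewer than 8 contribute all they have.
Σ min(cᵢ, 8) = 8 + 7 + 5 + 8 + 8 + 8 + 8 + 6 + 8 = 66.
Draw number 66 + 1 = 67 must push one box to 9.

67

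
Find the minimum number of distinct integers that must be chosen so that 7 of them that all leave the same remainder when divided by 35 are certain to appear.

211

The 35 residue classes mod 35 are the pigeonholes.
With 210 integers one could put 6 in each residue class and have no class reach 7.
The 211th integer pushes some class to 7, so 35·6 + 1 = 211.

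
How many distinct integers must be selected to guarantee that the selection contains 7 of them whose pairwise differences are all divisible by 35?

211

Integers whose pairwise differences are multiples of 35 are exactly those sharing a remainder mod 35. By the pigeonhole principle, the 35 residue classes mod 35 are the pigeonholes.
With 210 integers one could put 6 in each residue class and have no class reach 7.
The 211th integer pushes some class to 7, so 35·6 + 1 = 211.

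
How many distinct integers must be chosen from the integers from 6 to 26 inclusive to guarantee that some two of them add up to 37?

Group the elements by complementary pair {x, 37−x}: {11,26}, {12,25}, {13,24}, …, giving 8 two-element pairs and 5 integers whose partner 37−x falls outside [6,26].
Pigeonhole: treating each of those 13 groups as a pigeonhole, one can pick one integer per group — 13 integers — with no two summing to 37.
The 14th integer lands in an occupied pair, forcing a sum of 37.

14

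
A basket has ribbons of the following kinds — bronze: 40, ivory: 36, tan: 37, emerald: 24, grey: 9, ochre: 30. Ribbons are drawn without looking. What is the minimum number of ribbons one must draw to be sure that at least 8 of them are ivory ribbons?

148

In the worst case for collecting ivory ribbons, every non-ivory ribbon comes out first.
There are 40 + 37 + 24 + 9 + 30 = 140 non-ivory ribbons altogether.
After those, each further ribbon must be ivory, so 140 + 8 = 148 draws guarantee 8 ivory ribbons.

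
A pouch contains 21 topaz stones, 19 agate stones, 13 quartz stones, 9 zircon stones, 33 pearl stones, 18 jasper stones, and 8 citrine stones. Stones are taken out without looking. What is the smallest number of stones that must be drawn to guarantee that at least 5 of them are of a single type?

29

The 7 types are the holes; the stones drawn are the pigeons.
To avoid 5 of any one type, the worst case takes at most 4 of each type.
That gives 4 + 4 + 4 + 4 + 4 + 4 + 4 = 28 stones with no type reaching 5.
The next stone forces some type to 5, so 28 + 1 = 29.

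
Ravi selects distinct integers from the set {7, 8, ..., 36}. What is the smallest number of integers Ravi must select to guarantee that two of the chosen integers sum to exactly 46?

Two chosen integers sum to 46 exactly when both halves of some pair {x, 46−x} with 10 ≤ x ≤ 46−x ≤ 36 are chosen — 13 such pairs.
The remaining 4 elements (those with no distinct partner in range) can never complete a 46-sum, so the worst case takes all of them and one from each pair: 4 + 13 = 17.
The 18th integer has to be the second member of some pair, so 17 + 1 = 18.

18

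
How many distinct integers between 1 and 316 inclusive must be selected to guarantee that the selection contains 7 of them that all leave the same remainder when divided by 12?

The 12 residue classes mod 12 are the pigeonholes.
With 72 integers one could put 6 in each residue class and have no class reach 7.
The 73rd integer pushes some class to 7, so 12·6 + 1 = 73.

73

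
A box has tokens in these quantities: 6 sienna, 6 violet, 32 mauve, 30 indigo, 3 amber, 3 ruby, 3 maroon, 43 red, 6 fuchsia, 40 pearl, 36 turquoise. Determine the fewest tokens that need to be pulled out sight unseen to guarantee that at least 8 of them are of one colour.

An adversary could hand out at most 7 tokens per colour (6 colours run out sooner): 6 + 6 + 7 + 7 + 3 + 3 + 3 + 7 + 6 + 7 + 7 = 62 tokens and still no colour has 8.
One more token lands in a colour already at 7, so 63 draws are enough and 62 are not.

63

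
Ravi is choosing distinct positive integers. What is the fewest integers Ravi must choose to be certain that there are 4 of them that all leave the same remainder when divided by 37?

112

The 37 residue classes mod 37 are the pigeonholes.
With 111 integers one could put 3 in each residue class and have no class reach 4.
The 112th integer pushes some class to 4, so 37·3 + 1 = 112.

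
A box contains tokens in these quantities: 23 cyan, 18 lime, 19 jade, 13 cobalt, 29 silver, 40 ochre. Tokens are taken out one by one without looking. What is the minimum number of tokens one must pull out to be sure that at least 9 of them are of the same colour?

49

An adversary could hand out at most 8 tokens per colour: 8 + 8 + 8 + 8 + 8 + 8 = 48 tokens and still no colour has 9.
By the pigeonhole principle, one more token lands in a colour already at 8, so 49 draws are enough and 48 are not.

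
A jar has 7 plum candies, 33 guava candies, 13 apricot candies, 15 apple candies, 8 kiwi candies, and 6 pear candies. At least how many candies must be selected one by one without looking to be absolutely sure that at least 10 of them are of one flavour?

49

The 6 flavours are the holes; the candies drawn are the pigeons.
To avoid 10 of any one flavour, the worst case takes at most 9 of each flavour, or every candy of a flavour that has fewer than 9.
That gives 7 + 9 + 9 + 9 + 8 + 6 = 48 candies with no flavour reaching 10.
The next candy forces some flavour to 10, so 48 + 1 = 49.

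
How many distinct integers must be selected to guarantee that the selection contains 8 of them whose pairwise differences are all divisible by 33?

232

Integers whose pairwise differences are multiples of 33 are exactly those sharing a remainder mod 33. Pigeonhole: the 33 residue classes mod 33 are the pigeonholes.
With 231 integers one could put 7 in each residue class and have no class reach 8.
The 232nd integer pushes some class to 8, so 33·7 + 1 = 232.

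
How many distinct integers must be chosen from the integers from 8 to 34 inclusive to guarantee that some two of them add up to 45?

16

Group the elements by complementary pair {x, 45−x}: {11,34}, {12,33}, {13,32}, …, giving 12 two-element pairs and 3 integers whose partner 45−x falls outside [8,34].
Treating each of those 15 groups as a pigeonhole, one can pick one integer per group — 15 integers — with no two summing to 45.
The 16th integer lands in an occupied pair, forcing a sum of 45.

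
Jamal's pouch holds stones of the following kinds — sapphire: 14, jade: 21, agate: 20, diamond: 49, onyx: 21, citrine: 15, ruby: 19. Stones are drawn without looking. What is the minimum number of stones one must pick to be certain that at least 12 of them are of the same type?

78

By pigeonhole, the 7 types are the holes; the stones drawn are the pigeons.
To avoid 12 of any one type, the worst case takes at most 11 of each type.
That gives 11 + 11 + 11 + 11 + 11 + 11 + 11 = 77 stones with no type reaching 12.
The next stone forces some type to 12, so 77 + 1 = 78.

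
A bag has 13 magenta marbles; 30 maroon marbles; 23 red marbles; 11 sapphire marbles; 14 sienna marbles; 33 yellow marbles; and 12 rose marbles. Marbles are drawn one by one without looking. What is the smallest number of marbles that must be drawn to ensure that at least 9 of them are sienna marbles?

In the worst case for collecting sienna marbles, every non-sienna marble comes out first.
There are 13 + 30 + 23 + 11 + 33 + 12 = 122 non-sienna marbles altogether.
After those, each further marble must be sienna, so 122 + 9 = 131 draws guarantee 9 sienna marbles.

131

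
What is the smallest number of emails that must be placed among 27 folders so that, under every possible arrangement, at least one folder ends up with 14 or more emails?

352

With 351 emails one could put exactly 13 in each of the 27 folders, and no folder would reach 14.
One more email must land in a folder that already has 13, giving it 14.
So 27 × 13 + 1 = 352 emails are required.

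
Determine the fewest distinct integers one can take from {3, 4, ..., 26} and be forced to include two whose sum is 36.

A set avoiding the sum 36 can contain at most one of each pair {x, 36−x}, plus the 8 elements whose complement lies outside the range or equal to its own complement.
The integers 3, …, 18 (16 of them) are such a set: any two sum to at least 3+4 = 7 and at most 17+18 = 35 < 36.
Pigeonhole: any 17th integer completes one of the 8 pairs, so 17 choices force a sum of 36.

17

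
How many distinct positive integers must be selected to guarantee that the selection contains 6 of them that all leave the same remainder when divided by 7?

36

The 7 residue classes mod 7 are the pigeonholes.
With 35 integers one could put 5 in each residue class and have no class reach 6.
The 36th integer pushes some class to 6, so 7·5 + 1 = 36.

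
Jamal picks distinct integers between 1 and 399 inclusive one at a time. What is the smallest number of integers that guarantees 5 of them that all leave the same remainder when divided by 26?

The 26 residue classes mod 26 are the pigeonholes.
With 104 integers one could put 4 in each residue class and have no class reach 5.
The 105th integer pushes some class to 5, so 26·4 + 1 = 105.

105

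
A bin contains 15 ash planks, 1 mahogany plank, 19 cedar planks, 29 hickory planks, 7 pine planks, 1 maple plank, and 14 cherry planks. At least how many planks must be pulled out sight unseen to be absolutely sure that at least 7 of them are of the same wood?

33

The 7 woods are the holes; the planks drawn are the pigeons.
To avoid 7 of any one wood, the worst case takes at most 6 of each wood, or every plank of a wood that has fewer than 6.
That gives 6 + 1 + 6 + 6 + 6 + 1 + 6 = 32 planks with no wood reaching 7.
The next plank forces some wood to 7, so 32 + 1 = 33.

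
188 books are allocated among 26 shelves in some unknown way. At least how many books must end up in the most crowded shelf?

8

The 26 shelves are the holes and the 188 books are the pigeons.
If every shelf held at most 7 books, the total would be at most 26 × 7 = 182, which is less than 188.
So some shelf holds at least ⌈188/26⌉ = 8 books.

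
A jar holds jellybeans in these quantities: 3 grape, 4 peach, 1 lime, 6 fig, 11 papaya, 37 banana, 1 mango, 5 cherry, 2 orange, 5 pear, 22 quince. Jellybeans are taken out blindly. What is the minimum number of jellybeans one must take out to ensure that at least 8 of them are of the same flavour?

49

An adversary could hand out at most 7 jellybeans per flavour (8 flavours run out sooner): 3 + 4 + 1 + 6 + 7 + 7 + 1 + 5 + 2 + 5 + 7 = 48 jellybeans and still no flavour has 8.
Pigeonhole: one more jellybean lands in a flavour already at 7, so 49 draws are enough and 48 are not.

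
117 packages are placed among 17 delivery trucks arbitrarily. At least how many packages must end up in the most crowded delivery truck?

By the pigeonhole principle, the 17 delivery trucks are the holes and the 117 packages are the pigeons.
If every delivery truck held at most 6 packages, the total would be at most 17 × 6 = 102, which is less than 117.
So some delivery truck holds at least ⌈117/17⌉ = 7 packages.

7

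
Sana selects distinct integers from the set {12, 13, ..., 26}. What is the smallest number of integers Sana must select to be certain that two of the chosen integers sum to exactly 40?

10

Two chosen integers sum to 40 exactly when both halves of some pair {x, 40−x} with 14 ≤ x ≤ 40−x ≤ 26 are chosen — 6 such pairs.
The remaining 3 elements (those with no distinct partner in range) can never complete a 40-sum, so the worst case takes all of them and one from each pair: 3 + 6 = 9.
By pigeonhole, the 10th integer has to be the second member of some pair, so 9 + 1 = 10.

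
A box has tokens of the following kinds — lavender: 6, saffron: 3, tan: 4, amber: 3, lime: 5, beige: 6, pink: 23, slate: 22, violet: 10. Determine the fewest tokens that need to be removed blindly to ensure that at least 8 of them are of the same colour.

Put each drawn token into a box by colour. The largest draw with every box below 8 takes min(count, 7) from each colour; colours with fewer than 7 contribute all they have.
Σ min(cᵢ, 7) = 6 + 3 + 4 + 3 + 5 + 6 + 7 + 7 + 7 = 48.
Draw number 48 + 1 = 49 must push one box to 8.

49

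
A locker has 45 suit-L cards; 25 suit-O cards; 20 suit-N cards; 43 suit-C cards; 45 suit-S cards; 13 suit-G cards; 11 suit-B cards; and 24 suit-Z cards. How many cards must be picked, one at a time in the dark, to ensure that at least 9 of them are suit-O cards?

210

In the worst case for collecting suit-O cards, every non-suit-O card comes out first.
There are 45 + 20 + 43 + 45 + 13 + 11 + 24 = 201 non-suit-O cards altogether.
After those, each further card must be suit-O, so 201 + 9 = 210 draws guarantee 9 suit-O cards.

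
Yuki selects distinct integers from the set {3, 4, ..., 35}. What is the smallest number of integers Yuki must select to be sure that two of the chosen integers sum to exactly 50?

A set avoiding the sum 50 can contain at most one of each pair {x, 50−x}, plus the 13 elements whose complement lies outside the range or equal to its own complement.
The integers 3, …, 25 (23 of them) are such a set: any two sum to at least 3+4 = 7 and at most 24+25 = 49 < 50.
By pigeonhole, any 24th integer completes one of the 10 pairs, so 24 choices force a sum of 50.

24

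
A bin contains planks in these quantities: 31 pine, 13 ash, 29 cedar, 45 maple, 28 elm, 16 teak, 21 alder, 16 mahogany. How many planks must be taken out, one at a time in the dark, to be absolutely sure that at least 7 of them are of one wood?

By pigeonhole, the 8 woods are the holes; the planks drawn are the pigeons.
To avoid 7 of any one wood, the worst case takes at most 6 of each wood.
That gives 6 + 6 + 6 + 6 + 6 + 6 + 6 + 6 = 48 planks with no wood reaching 7.
The next plank forces some wood to 7, so 48 + 1 = 49.

49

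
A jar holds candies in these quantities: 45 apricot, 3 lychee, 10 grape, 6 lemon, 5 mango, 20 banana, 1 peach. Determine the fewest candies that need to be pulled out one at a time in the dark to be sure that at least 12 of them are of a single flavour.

48

By pigeonhole, the 7 flavours are the holes; the candies drawn are the pigeons.
To avoid 12 of any one flavour, the worst case takes at most 11 of each flavour, or every candy of a flavour that has fewer than 11.
That gives 11 + 3 + 10 + 6 + 5 + 11 + 1 = 47 candies with no flavour reaching 12.
The next candy forces some flavour to 12, so 47 + 1 = 48.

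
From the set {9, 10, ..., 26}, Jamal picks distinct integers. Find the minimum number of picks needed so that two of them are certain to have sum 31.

Group the elements by complementary pair {x, 31−x}: {9,22}, {10,21}, {11,20}, …, giving 7 two-element pairs and 4 integers whose partner 31−x falls outside [9,26].
Treating each of those 11 groups as a pigeonhole, one can pick one integer per group — 11 integers — with no two summing to 31.
The 12th integer lands in an occupied pair, forcing a sum of 31.

12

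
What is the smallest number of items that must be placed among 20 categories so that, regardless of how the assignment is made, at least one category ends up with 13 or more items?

With 240 items one could put exactly 12 in each of the 20 categories, and no category would reach 13.
One more item must land in a category that already has 12, giving it 13.
So 20 × 12 + 1 = 241 items are required.

241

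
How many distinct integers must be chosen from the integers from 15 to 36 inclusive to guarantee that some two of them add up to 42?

17

Group the elements by complementary pair {x, 42−x}: {15,27}, {16,26}, {17,25}, …, giving 6 two-element pairs, the single value 21 (it cannot pair with itself since the integers are distinct), and 9 integers whose partner 42−x falls outside [15,36].
Pigeonhole: treating each of those 16 groups as a pigeonhole, one can pick one integer per group — 16 integers — with no two summing to 42.
The 17th integer lands in an occupied pair, forcing a sum of 42.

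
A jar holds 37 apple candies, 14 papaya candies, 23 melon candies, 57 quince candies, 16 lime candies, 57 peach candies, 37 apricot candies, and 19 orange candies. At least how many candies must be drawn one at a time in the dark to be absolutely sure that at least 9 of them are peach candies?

In the worst case for collecting peach candies, every non-peach candy comes out first.
There are 37 + 14 + 23 + 57 + 16 + 37 + 19 = 203 non-peach candies altogether.
After those, each further candy must be peach, so 203 + 9 = 212 draws guarantee 9 peach candies.

212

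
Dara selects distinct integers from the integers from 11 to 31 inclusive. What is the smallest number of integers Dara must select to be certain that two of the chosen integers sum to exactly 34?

16

Two chosen integers sum to 34 exactly when both halves of some pair {x, 34−x} with 11 ≤ x ≤ 34−x ≤ 23 are chosen — 6 such pairs.
The remaining 9 elements (those with no distinct partner in range) can never complete a 34-sum, so the worst case takes all of them and one from each pair: 9 + 6 = 15.
The 16th integer has to be the second member of some pair, so 15 + 1 = 16.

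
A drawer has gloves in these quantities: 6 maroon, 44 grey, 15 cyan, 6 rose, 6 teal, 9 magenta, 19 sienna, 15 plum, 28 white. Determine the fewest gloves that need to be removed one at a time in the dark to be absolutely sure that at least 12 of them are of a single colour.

83

An adversary could hand out at most 11 gloves per colour (4 colours run out sooner): 6 + 11 + 11 + 6 + 6 + 9 + 11 + 11 + 11 = 82 gloves and still no colour has 12.
By pigeonhole, one more glove lands in a colour already at 11, so 83 draws are enough and 82 are not.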